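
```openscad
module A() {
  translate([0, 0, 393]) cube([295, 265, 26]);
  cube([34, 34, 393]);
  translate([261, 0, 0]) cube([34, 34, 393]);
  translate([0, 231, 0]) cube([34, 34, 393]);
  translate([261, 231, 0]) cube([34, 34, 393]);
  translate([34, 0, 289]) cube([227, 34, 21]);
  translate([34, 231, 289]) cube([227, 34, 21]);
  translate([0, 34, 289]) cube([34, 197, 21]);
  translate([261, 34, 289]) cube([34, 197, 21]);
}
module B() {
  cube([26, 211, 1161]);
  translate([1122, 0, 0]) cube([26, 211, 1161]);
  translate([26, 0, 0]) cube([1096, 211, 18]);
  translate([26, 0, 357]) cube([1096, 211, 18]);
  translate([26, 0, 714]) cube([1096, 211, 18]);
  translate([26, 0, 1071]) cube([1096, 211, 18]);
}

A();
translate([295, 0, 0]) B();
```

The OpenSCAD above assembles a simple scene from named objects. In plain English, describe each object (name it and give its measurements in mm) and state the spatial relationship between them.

A is a simple wooden stool: a rectangular seat 295 mm (x) by 265 mm (y), 26 mm thick, top face at z = 419 mm, on four square legs, each 34×34 mm in cross-section. The legs rest on z = 0, each flush with a corner of the seat. Four stretchers, 34 mm wide and 21 mm tall, connect adjacent legs with their undersides at z = 289 mm, each running between the inner faces of the legs it joins and aligned with the legs' outer faces on the other axis.

B is a bookshelf 1148 mm wide overall, 211 mm deep and 1161 mm tall. The two sides are 26 mm thick vertical panels. 4 horizontal shelves of 18 mm thickness span between the inner faces of the sides; the lowest shelf sits on the floor and shelves are stacked with a clear vertical gap of 339 mm between each pair.

The bookshelf is against the stool's +x side, with their −y faces flush.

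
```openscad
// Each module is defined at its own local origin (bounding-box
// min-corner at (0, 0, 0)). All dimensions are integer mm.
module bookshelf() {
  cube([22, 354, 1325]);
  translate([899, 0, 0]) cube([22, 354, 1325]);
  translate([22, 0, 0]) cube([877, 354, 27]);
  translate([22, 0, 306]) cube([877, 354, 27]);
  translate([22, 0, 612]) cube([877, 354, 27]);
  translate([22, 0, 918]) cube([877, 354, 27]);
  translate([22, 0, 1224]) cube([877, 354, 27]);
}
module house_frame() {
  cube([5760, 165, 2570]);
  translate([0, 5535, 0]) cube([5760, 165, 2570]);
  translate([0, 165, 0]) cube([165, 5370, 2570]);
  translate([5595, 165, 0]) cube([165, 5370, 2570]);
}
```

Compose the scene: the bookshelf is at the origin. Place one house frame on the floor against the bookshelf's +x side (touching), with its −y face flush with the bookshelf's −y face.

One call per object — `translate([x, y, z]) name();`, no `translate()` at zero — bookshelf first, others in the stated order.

bookshelf();
translate([921, 0, 0]) house_frame();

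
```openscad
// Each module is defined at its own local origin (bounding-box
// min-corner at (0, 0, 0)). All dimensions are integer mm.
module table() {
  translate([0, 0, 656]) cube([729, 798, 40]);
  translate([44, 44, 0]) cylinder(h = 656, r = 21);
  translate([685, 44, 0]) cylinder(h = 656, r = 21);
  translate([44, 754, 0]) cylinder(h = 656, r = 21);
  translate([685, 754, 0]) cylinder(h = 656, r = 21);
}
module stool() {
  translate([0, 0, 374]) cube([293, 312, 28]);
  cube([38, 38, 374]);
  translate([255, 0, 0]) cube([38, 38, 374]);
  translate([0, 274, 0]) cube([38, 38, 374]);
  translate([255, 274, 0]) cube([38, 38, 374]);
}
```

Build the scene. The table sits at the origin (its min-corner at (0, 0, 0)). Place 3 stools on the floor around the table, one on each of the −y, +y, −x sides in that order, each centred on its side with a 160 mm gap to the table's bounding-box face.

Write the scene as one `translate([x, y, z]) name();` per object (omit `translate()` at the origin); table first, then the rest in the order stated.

table();
translate([218, -472, 0]) stool();
translate([218, 958, 0]) stool();
translate([-453, 243, 0]) stool();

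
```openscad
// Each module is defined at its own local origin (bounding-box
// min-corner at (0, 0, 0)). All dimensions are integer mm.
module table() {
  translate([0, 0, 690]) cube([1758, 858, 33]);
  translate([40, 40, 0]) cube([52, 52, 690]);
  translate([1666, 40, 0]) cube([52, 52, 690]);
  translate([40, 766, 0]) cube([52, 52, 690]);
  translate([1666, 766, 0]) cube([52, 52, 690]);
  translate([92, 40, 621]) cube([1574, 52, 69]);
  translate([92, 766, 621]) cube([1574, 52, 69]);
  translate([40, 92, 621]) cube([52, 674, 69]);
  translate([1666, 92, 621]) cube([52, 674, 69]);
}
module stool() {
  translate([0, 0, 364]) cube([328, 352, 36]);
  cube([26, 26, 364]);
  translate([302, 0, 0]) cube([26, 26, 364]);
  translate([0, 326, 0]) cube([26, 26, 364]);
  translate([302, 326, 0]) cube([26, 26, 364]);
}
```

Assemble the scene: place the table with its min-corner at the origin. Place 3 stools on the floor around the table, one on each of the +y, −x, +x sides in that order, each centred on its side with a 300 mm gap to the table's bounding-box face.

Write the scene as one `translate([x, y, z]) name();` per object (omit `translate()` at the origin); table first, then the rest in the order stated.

table();
translate([715, 1158, 0]) stool();
translate([-628, 253, 0]) stool();
translate([2058, 253, 0]) stool();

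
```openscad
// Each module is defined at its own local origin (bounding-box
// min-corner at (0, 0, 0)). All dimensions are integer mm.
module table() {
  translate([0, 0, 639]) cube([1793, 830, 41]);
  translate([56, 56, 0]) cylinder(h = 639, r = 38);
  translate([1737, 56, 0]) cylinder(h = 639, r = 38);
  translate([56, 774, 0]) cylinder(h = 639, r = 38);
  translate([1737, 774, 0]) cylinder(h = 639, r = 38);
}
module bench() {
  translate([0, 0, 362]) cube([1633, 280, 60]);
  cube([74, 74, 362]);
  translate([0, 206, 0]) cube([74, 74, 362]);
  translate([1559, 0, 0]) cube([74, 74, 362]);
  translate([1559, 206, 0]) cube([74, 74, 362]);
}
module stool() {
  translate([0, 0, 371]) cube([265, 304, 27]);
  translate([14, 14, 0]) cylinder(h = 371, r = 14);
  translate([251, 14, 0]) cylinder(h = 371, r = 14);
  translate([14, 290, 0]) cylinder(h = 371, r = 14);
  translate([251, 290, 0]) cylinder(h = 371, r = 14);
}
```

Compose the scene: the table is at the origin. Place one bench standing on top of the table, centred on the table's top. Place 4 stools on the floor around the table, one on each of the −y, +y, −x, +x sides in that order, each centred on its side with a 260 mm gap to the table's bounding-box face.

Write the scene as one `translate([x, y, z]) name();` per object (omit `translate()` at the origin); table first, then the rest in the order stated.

table();
translate([80, 275, 680]) bench();
translate([764, -564, 0]) stool();
translate([764, 1090, 0]) stool();
translate([-525, 263, 0]) stool();
translate([2053, 263, 0]) stool();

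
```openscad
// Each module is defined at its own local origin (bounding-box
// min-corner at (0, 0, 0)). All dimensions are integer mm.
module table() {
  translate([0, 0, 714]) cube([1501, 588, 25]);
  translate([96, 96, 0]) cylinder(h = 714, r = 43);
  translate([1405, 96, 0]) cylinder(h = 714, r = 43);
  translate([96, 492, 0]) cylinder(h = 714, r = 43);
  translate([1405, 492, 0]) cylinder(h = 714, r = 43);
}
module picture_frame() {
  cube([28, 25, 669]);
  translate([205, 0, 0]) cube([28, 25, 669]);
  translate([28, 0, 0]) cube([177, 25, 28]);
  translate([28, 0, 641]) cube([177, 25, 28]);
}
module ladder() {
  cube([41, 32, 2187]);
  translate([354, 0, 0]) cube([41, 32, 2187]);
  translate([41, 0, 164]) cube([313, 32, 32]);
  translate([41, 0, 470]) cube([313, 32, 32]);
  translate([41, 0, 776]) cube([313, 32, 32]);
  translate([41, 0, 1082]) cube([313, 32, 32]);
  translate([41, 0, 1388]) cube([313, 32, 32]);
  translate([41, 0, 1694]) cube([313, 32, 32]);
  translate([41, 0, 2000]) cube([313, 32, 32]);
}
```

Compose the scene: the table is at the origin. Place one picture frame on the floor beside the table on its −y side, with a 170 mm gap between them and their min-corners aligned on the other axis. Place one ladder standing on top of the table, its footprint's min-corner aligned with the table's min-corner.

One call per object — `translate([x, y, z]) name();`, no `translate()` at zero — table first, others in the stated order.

table();
translate([0, -195, 0]) picture_frame();
translate([0, 0, 739]) ladder();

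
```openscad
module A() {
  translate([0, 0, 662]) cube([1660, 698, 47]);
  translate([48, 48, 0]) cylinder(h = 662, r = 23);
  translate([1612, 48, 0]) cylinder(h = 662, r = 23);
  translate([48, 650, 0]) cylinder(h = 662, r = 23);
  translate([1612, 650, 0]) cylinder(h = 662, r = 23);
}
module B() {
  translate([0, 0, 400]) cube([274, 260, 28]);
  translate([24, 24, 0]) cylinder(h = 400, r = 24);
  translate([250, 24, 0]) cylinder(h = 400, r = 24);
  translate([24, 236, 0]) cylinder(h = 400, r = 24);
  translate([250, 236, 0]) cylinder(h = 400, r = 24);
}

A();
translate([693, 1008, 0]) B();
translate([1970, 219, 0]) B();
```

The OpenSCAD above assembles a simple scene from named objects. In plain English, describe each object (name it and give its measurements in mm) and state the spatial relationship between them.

A is a table with a 1660×698 mm rectangular top, 47 mm thick, top surface at z = 709 mm, supported by four round legs of 46 mm diameter, each leg's bounding box inset 25 mm from the nearest pair of top edges, running from the floor.

B is a simple wooden stool: a rectangular seat 274 mm (x) by 260 mm (y), 28 mm thick, top face at z = 428 mm, on four round legs, each 48 mm in diameter. The legs rest on z = 0, each leg's axis is inset half a diameter from the nearest pair of seat edges (so the leg's bounding box is flush with the corner).

Two stools sit around the table at the +y, +x sides.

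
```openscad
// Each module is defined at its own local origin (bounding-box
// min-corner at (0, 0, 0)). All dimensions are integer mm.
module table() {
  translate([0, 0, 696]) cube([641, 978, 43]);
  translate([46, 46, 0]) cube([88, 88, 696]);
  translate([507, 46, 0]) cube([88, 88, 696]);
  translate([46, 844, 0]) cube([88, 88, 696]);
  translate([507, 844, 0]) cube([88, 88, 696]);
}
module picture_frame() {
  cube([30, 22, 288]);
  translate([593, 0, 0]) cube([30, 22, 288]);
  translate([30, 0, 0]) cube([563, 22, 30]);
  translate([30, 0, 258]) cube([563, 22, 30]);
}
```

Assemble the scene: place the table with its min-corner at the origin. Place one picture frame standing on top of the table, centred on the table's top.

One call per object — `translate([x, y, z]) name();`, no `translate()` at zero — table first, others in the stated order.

table();
translate([9, 478, 739]) picture_frame();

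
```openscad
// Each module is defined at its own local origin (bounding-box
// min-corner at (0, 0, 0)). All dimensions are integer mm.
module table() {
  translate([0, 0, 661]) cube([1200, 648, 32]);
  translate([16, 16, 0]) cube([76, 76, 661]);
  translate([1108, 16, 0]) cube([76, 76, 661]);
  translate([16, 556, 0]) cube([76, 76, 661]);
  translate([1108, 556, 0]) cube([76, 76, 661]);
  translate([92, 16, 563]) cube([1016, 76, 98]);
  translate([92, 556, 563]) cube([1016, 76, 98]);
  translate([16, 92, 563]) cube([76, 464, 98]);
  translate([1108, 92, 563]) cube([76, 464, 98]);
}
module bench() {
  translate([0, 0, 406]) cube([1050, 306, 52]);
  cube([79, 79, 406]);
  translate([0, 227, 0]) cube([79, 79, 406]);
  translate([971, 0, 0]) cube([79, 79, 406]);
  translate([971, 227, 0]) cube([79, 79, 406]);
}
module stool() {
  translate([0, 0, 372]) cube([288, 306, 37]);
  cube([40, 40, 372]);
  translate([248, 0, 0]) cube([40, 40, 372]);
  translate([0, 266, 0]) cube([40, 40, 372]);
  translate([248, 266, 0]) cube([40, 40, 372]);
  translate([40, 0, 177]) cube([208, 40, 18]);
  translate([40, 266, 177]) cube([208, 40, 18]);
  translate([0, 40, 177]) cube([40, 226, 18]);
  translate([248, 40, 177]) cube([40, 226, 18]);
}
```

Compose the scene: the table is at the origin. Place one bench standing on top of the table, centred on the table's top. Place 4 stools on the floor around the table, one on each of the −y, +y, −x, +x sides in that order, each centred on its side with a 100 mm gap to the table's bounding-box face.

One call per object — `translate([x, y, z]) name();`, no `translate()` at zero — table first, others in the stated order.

table();
translate([75, 171, 693]) bench();
translate([456, -406, 0]) stool();
translate([456, 748, 0]) stool();
translate([-388, 171, 0]) stool();
translate([1300, 171, 0]) stool();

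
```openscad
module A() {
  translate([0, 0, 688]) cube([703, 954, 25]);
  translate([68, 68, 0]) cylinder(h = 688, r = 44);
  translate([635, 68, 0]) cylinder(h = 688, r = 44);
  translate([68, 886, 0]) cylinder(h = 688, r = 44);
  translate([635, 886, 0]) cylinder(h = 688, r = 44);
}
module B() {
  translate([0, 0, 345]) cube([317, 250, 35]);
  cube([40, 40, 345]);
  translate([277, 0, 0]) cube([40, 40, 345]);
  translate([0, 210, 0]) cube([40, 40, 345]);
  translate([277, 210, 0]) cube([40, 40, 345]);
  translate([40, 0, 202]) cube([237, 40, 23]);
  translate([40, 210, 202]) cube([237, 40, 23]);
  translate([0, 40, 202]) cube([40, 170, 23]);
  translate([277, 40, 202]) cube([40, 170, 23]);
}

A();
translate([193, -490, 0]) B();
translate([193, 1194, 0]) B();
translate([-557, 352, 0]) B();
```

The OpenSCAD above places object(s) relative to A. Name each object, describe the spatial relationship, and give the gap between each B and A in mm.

A is a table. B is a stool. Three stools sit around the table at the −y, +y, −x sides. The gap between each stool and the table is 240 mm.

Each stool's nearest face is 240 mm from the table's bounding box.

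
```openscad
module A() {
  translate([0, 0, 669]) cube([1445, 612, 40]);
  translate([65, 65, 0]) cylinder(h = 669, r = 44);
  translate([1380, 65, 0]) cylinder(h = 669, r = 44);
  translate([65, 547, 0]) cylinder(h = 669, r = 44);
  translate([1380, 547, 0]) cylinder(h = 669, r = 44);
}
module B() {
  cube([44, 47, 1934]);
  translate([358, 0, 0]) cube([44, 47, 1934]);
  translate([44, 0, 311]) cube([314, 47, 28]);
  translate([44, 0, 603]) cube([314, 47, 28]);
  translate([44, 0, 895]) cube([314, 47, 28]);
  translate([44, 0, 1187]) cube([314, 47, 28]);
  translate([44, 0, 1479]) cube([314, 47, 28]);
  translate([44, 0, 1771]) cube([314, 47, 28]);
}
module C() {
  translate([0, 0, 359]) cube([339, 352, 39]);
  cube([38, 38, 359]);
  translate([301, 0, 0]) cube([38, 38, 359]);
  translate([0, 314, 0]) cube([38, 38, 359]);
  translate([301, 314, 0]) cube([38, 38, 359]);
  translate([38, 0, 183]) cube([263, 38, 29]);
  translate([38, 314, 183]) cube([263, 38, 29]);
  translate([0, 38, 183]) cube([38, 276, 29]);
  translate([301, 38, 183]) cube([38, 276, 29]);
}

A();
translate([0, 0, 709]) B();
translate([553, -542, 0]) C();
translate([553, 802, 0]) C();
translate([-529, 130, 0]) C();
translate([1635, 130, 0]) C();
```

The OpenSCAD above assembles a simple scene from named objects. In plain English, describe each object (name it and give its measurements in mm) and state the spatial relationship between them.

A is a table: top 1445 mm (x) × 612 mm (y), 40 mm thick, upper face at z = 709 mm, on four round legs of 88 mm diameter, each leg's bounding box inset 21 mm from the nearest pair of top edges, running from z = 0 to the bottom of the top.

B is a wooden ladder with two side rails of 44×47 mm section and 1934 mm height, set 402 mm apart overall. Between them run 6 rectangular rungs (47 mm deep, 28 mm thick), front faces flush with the rails' −y face. The bottom of the first rung is 311 mm above the floor and each subsequent rung is 292 mm higher than the one below.

C is a four-legged stool. The seat is a 339×352×39 mm slab whose top surface is at z = 398 mm; four square legs, each 38×38 mm in cross-section, run from the floor (z = 0) to the underside of the seat, each flush with a corner of the seat. Four stretchers, 38 mm wide and 29 mm tall, connect adjacent legs with their undersides at z = 183 mm, each running between the inner faces of the legs it joins and aligned with the legs' outer faces on the other axis.

The ladder is on top of the table. Four stools sit around the table at the −y, +y, −x, +x sides.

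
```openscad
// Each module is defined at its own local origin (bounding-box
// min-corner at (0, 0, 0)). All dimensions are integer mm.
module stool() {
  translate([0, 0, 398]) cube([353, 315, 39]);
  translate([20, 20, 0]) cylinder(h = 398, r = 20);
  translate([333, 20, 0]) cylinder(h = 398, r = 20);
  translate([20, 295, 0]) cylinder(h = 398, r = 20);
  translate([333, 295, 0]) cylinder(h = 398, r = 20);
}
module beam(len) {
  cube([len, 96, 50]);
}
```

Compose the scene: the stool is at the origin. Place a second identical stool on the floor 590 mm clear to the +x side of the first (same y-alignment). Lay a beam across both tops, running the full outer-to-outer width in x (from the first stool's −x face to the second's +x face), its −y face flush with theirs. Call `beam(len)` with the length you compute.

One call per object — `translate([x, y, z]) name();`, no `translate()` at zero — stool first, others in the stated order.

stool();
translate([943, 0, 0]) stool();
translate([0, 0, 437]) beam(1296);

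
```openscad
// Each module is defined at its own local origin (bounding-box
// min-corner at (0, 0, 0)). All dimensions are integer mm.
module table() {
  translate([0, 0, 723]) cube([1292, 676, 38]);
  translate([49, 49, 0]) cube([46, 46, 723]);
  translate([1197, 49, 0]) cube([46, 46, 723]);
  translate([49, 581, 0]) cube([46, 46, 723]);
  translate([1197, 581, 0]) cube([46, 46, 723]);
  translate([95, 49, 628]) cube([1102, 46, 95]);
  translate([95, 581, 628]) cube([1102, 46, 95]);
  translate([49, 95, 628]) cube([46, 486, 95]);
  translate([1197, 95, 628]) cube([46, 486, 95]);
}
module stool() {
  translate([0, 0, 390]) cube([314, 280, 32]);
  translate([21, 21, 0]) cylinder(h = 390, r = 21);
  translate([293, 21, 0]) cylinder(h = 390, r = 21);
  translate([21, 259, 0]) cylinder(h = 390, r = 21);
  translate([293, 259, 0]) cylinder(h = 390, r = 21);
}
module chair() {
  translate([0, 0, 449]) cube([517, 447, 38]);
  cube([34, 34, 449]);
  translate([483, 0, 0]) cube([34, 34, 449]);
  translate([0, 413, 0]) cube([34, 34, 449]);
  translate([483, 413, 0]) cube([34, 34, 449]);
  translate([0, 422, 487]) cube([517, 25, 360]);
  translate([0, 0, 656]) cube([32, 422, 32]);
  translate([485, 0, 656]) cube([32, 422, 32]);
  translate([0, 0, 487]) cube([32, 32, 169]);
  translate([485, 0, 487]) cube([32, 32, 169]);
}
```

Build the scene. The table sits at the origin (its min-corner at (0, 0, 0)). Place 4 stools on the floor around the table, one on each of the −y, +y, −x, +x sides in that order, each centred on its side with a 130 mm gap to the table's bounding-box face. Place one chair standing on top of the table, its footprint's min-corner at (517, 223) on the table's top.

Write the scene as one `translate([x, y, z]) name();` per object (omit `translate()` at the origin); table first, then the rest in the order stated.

table();
translate([489, -410, 0]) stool();
translate([489, 806, 0]) stool();
translate([-444, 198, 0]) stool();
translate([1422, 198, 0]) stool();
translate([517, 223, 761]) chair();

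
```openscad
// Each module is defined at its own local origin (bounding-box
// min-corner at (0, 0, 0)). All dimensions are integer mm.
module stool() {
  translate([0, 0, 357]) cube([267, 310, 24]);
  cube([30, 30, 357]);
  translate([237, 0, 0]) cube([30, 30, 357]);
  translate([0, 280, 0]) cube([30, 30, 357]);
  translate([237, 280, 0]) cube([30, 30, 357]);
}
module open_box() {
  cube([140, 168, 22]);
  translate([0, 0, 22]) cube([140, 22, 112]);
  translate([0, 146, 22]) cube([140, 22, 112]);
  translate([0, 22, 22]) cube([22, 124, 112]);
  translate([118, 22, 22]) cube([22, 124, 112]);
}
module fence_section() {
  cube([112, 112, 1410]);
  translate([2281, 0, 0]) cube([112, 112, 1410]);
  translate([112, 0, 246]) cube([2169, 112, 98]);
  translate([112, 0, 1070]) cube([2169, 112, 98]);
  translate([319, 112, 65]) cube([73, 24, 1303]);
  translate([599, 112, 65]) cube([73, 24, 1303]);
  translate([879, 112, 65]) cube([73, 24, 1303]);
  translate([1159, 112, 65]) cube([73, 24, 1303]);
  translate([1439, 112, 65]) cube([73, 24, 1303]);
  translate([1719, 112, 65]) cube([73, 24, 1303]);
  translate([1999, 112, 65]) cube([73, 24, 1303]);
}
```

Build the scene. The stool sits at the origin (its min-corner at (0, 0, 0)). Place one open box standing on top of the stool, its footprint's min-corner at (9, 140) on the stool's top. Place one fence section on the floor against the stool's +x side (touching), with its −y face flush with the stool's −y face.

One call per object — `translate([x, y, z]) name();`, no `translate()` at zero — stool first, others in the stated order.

stool();
translate([9, 140, 381]) open_box();
translate([267, 0, 0]) fence_section();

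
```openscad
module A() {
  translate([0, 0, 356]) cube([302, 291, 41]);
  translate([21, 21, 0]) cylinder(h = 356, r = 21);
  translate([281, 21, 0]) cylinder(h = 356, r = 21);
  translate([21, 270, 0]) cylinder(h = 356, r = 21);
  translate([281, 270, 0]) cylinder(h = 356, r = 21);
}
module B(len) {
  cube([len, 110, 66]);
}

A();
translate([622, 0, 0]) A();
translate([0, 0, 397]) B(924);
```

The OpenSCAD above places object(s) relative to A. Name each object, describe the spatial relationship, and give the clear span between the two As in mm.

Second stool starts at x = 622; first ends at x = 302; clear span = 622 − 302 = 320 mm.

A is a stool. B is a beam. A beam spans the tops of two stools. The clear span between the two stools is 320 mm.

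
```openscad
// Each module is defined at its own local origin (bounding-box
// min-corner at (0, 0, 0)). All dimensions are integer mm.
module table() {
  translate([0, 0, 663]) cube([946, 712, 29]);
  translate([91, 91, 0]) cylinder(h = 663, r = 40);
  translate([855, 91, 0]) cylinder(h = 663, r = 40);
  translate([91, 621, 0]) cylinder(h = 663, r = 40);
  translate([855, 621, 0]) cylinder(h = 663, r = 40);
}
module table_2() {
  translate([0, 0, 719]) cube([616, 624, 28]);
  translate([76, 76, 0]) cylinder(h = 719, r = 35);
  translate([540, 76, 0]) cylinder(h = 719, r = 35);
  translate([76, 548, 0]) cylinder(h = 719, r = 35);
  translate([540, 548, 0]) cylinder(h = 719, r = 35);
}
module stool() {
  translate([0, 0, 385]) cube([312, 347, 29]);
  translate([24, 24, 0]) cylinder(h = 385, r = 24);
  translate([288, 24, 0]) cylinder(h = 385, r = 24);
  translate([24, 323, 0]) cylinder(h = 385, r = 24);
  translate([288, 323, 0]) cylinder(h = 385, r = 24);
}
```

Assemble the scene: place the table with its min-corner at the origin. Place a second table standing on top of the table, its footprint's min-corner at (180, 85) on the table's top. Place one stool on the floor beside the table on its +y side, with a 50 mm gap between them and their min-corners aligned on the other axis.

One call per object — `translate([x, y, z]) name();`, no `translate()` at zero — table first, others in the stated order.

table();
translate([180, 85, 692]) table_2();
translate([0, 762, 0]) stool();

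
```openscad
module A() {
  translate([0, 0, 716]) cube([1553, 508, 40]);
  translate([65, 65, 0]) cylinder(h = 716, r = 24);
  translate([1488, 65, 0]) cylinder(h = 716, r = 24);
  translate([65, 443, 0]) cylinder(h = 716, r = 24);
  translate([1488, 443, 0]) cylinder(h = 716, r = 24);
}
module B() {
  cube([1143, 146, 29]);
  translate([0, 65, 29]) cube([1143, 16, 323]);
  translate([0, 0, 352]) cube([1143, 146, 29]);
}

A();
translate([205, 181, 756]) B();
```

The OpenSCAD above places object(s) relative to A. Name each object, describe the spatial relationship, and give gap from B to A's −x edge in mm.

A is a table. B is an I-beam. The I-beam is on top of the table, centred. The gap from the I-beam to the table's −x edge is 205 mm.

The I-beam's min-x is at 205; the table's min-x is 0; gap = 205 mm.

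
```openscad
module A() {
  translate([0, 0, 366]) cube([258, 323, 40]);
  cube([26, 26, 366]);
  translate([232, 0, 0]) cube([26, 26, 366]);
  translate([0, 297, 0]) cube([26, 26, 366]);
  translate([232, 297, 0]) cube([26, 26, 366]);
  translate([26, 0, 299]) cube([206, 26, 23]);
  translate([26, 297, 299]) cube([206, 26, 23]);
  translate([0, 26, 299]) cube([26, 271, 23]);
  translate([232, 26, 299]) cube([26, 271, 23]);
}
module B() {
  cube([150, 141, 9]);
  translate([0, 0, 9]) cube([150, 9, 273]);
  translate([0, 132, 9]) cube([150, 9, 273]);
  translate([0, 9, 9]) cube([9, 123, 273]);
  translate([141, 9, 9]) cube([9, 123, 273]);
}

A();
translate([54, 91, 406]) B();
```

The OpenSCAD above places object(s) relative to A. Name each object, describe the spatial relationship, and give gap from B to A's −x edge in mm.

The open box's min-x is at 54; the stool's min-x is 0; gap = 54 mm.

A is a stool. B is an open box. The open box is on top of the stool, centred. The gap from the open box to the stool's −x edge is 54 mm.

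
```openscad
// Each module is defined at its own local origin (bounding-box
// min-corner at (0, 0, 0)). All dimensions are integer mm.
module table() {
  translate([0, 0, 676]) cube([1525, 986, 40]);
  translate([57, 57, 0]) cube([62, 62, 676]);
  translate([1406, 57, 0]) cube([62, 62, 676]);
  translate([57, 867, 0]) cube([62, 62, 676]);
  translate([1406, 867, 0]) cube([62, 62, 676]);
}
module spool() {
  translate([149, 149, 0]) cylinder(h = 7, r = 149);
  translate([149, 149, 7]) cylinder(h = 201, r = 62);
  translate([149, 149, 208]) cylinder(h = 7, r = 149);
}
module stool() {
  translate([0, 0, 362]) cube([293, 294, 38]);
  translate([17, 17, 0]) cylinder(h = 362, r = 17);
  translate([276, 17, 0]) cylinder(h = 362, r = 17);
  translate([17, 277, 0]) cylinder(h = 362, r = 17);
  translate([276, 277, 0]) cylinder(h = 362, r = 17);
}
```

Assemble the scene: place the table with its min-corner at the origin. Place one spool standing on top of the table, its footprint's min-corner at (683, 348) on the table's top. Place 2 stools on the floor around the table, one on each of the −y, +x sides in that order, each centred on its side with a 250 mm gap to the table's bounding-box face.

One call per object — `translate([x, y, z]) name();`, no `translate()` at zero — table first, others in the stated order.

table();
translate([683, 348, 716]) spool();
translate([616, -544, 0]) stool();
translate([1775, 346, 0]) stool();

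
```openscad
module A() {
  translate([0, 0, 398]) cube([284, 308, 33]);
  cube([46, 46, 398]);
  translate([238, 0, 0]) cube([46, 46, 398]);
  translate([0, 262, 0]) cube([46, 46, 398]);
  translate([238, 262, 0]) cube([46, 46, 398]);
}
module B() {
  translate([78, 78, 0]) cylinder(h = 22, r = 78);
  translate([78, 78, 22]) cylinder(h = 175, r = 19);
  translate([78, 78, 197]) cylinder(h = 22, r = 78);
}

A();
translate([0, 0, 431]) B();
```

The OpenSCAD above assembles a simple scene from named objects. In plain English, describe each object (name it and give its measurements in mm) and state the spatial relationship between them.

A is a four-legged stool. The seat is a 284×308×33 mm slab whose top surface is at z = 431 mm; four square legs, each 46×46 mm in cross-section, run from the floor (z = 0) to the underside of the seat, each flush with a corner of the seat.

B is a spool: two coaxial disc flanges of radius 78 mm and thickness 22 mm, joined by a core cylinder of radius 19 mm and height 175 mm. The lower flange rests on z = 0 and the three cylinders share a vertical axis.

The spool is on top of the stool.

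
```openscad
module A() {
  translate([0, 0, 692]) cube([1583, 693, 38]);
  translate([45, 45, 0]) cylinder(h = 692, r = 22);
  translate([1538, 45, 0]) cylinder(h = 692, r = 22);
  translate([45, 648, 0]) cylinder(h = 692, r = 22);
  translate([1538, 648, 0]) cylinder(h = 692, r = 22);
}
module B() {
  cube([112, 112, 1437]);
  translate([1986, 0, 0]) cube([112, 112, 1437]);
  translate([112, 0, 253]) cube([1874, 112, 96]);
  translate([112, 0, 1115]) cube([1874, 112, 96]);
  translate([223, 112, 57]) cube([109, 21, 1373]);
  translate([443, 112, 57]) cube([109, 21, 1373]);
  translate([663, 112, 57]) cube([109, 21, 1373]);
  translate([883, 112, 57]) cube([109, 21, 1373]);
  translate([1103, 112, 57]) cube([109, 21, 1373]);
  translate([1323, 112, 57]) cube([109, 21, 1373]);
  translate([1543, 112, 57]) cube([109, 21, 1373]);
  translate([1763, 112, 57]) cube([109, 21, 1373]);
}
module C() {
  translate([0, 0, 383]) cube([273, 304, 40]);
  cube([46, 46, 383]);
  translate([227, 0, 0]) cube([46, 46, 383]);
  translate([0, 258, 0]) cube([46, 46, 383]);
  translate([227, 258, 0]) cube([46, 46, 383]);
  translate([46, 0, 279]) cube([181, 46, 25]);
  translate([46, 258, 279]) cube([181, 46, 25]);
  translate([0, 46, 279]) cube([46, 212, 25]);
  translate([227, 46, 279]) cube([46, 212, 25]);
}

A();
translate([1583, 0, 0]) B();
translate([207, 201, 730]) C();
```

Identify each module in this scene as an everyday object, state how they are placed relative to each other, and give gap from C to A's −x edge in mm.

The stool's min-x is at 207; the table's min-x is 0; gap = 207 mm.

A is a table. B is a fence section. C is a stool. The fence section is against the table's +x side, with their −y faces flush. The stool is on top of the table. The gap from the stool to the table's −x edge is 207 mm.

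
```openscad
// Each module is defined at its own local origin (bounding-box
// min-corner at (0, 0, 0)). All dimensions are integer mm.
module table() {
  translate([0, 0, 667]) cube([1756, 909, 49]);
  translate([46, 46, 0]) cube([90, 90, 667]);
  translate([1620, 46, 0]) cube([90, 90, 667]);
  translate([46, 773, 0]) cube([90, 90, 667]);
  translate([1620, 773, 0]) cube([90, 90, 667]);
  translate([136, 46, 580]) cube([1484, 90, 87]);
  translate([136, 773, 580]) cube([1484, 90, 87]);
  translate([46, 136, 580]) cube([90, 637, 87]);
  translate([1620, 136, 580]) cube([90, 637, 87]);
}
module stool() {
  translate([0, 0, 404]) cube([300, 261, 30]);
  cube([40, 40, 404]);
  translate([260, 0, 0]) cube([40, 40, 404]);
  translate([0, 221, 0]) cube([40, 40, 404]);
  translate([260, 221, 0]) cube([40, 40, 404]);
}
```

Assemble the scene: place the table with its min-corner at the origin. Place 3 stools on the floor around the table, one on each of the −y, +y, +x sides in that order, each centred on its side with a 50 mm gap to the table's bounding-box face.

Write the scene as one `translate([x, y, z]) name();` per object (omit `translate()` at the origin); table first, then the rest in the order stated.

table();
translate([728, -311, 0]) stool();
translate([728, 959, 0]) stool();
translate([1806, 324, 0]) stool();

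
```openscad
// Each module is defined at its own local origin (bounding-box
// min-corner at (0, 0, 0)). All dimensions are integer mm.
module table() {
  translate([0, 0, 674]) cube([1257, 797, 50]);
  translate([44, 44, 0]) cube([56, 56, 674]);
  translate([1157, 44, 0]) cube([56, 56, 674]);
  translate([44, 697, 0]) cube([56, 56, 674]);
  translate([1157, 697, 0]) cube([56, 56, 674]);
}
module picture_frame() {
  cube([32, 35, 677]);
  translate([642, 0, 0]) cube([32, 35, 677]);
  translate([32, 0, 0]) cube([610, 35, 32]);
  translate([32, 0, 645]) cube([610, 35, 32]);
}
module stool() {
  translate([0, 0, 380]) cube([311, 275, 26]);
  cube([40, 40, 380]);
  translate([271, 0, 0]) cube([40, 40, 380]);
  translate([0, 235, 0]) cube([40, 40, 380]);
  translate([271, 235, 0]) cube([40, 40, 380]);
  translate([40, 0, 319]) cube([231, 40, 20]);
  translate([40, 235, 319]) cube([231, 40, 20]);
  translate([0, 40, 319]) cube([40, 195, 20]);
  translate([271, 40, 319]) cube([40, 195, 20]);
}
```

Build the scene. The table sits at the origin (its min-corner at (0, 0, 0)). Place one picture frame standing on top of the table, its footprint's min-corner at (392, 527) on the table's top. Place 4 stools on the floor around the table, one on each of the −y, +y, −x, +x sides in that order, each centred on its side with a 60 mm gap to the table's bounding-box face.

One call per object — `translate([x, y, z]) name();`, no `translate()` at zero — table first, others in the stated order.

table();
translate([392, 527, 724]) picture_frame();
translate([473, -335, 0]) stool();
translate([473, 857, 0]) stool();
translate([-371, 261, 0]) stool();
translate([1317, 261, 0]) stool();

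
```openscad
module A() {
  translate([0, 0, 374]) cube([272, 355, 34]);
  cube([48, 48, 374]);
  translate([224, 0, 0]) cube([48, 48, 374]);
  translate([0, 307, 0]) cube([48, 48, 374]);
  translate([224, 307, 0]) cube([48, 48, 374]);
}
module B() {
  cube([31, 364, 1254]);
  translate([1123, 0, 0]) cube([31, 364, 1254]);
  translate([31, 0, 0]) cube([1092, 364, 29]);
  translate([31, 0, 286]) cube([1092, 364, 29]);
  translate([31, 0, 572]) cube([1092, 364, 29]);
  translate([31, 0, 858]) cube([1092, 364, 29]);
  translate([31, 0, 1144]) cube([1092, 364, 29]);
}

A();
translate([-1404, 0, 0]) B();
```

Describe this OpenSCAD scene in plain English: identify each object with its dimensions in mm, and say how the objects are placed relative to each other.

A is a simple wooden stool: a rectangular seat 272 mm (x) by 355 mm (y), 34 mm thick, top face at z = 408 mm, on four square legs, each 48×48 mm in cross-section. The legs rest on z = 0, each flush with a corner of the seat.

B is a bookshelf 1154 mm wide overall, 364 mm deep and 1254 mm tall. The two sides are 31 mm thick vertical panels. 5 horizontal shelves of 29 mm thickness span between the inner faces of the sides; the lowest shelf sits on the floor and shelves are stacked with a clear vertical gap of 257 mm between each pair.

The bookshelf is on the floor beside the stool on its −x side.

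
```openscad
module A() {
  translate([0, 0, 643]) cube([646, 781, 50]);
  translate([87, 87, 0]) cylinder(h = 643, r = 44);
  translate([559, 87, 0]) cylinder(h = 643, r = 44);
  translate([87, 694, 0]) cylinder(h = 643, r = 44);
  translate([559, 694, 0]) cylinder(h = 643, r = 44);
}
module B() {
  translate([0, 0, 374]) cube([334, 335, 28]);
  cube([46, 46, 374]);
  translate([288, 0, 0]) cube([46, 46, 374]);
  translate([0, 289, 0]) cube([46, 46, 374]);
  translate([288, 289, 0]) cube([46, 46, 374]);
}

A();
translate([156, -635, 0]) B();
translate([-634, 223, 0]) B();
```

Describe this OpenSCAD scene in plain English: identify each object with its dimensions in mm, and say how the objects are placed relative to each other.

A is a table with a 646×781 mm rectangular top, 50 mm thick, top surface at z = 693 mm, supported by four round legs of 88 mm diameter, each leg's bounding box inset 43 mm from the nearest pair of top edges, running from the floor.

B is a four-legged stool. The seat is a 334×335×28 mm slab whose top surface is at z = 402 mm; four square legs, each 46×46 mm in cross-section, run from the floor (z = 0) to the underside of the seat, each flush with a corner of the seat.

Two stools sit around the table at the −y, −x sides.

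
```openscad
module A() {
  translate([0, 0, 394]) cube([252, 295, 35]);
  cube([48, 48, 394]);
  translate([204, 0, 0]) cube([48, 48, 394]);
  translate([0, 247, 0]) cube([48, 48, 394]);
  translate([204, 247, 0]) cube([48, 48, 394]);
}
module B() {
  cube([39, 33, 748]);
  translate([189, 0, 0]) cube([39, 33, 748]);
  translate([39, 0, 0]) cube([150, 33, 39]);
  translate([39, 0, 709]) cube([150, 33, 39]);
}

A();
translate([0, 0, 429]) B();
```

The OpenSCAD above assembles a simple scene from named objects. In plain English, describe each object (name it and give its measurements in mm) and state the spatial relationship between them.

A is a four-legged stool. The seat is a 252×295×35 mm slab whose top surface is at z = 429 mm; four square legs, each 48×48 mm in cross-section, run from the floor (z = 0) to the underside of the seat, each flush with a corner of the seat.

B is a rectangular picture frame lying in the x–z plane (depth along y). The opening is 150 mm wide (x) by 670 mm tall (z), surrounded by a border 39 mm wide on all four sides. The frame is 33 mm deep and is made of two full-height vertical stiles with two horizontal rails fitted between them.

The picture frame is on top of the stool.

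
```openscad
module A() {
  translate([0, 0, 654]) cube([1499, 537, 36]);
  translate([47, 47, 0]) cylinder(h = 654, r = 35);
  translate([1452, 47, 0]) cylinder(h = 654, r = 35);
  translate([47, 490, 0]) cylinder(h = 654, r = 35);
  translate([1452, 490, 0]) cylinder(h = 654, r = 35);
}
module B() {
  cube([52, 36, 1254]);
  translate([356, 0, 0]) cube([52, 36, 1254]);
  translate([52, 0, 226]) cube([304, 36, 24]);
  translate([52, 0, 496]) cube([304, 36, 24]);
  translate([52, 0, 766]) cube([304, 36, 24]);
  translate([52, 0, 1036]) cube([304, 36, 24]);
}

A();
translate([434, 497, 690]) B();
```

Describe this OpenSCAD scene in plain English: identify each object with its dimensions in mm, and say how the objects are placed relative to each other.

A is a table: top 1499 mm (x) × 537 mm (y), 36 mm thick, upper face at z = 690 mm, on four round legs of 70 mm diameter, each leg's bounding box inset 12 mm from the nearest pair of top edges, running from z = 0 to the bottom of the top.

B is a wooden ladder with two side rails of 52×36 mm section and 1254 mm height, set 408 mm apart overall. Between them run 4 rectangular rungs (36 mm deep, 24 mm thick), front faces flush with the rails' −y face. The bottom of the first rung is 226 mm above the floor and each subsequent rung is 270 mm higher than the one below.

The ladder is on top of the table.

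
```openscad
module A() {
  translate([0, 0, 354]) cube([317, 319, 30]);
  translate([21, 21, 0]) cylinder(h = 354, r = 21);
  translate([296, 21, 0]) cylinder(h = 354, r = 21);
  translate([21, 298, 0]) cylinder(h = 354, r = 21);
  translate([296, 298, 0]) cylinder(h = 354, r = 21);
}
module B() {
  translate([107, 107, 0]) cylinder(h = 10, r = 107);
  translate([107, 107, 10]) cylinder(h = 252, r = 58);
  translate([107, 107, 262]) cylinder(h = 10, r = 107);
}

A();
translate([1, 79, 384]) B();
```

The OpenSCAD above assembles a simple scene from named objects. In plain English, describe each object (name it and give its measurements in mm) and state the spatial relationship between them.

A is a simple wooden stool: a rectangular seat 317 mm (x) by 319 mm (y), 30 mm thick, top face at z = 384 mm, on four round legs, each 42 mm in diameter. The legs rest on z = 0, each leg's axis is inset half a diameter from the nearest pair of seat edges (so the leg's bounding box is flush with the corner).

B is a spool: two coaxial disc flanges of radius 107 mm and thickness 10 mm, joined by a core cylinder of radius 58 mm and height 252 mm. The lower flange rests on z = 0 and the three cylinders share a vertical axis.

The spool is on top of the stool.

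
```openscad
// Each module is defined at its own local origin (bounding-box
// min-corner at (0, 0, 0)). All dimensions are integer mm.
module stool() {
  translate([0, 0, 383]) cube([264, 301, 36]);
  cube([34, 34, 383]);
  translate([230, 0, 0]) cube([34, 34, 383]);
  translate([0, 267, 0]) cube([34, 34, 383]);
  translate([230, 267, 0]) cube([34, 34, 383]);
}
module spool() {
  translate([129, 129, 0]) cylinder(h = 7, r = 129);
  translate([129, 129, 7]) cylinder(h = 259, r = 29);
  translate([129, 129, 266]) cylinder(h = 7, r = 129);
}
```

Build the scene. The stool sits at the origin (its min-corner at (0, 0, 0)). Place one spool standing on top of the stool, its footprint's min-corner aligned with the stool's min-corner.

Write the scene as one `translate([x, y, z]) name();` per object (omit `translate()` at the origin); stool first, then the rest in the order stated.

stool();
translate([0, 0, 419]) spool();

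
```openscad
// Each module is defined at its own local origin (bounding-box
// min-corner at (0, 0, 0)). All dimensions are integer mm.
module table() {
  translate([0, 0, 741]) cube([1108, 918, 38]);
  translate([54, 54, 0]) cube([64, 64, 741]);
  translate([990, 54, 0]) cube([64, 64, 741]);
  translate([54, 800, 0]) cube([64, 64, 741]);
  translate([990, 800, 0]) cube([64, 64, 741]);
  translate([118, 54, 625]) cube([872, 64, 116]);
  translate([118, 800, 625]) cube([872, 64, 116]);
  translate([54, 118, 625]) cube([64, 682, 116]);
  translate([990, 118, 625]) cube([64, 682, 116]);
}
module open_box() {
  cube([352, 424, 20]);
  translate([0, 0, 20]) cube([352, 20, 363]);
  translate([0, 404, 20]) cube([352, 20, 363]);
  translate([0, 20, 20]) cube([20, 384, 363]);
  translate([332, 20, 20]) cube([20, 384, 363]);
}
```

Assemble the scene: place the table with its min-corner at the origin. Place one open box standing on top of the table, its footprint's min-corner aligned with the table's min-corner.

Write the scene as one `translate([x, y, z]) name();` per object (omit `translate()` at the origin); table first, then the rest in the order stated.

table();
translate([0, 0, 779]) open_box();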